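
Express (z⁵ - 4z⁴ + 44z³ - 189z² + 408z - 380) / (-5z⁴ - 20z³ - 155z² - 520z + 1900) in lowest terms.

Euclidean algorithm in ℚ[z]:
  z⁵ - 4z⁴ + 44z³ - 189z² + 408z - 380 = (-(1/5)z + 8/5)(-5z⁴ - 20z³ - 155z² - 520z + 1900) + (45z³ - 45z² + 1620z - 3420)
  -5z⁴ - 20z³ - 155z² - 520z + 1900 = (-(1/9)z - 5/9)(45z³ - 45z² + 1620z - 3420) + (0)
Last nonzero remainder: 45z³ - 45z² + 1620z - 3420. Dividing through by 45 gives the monic gcd z³ - z² + 36z - 76.
Cancel z³ - z² + 36z - 76 from numerator and denominator to get the reduced form.

(-z² + 3z - 5)/(5z + 25)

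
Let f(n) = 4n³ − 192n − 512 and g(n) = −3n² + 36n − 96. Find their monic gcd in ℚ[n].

n − 8

Repeated division with remainder:
  4n³ − 192n − 512 = (−(4/3)n − 16)(−3n² + 36n − 96) + (256n − 2048)
  −3n² + 36n − 96 = (−(3/256)n + 3/64)(256n − 2048) + (0)
Last nonzero remainder: 256n − 2048. Dividing through by 256 gives the monic gcd n − 8.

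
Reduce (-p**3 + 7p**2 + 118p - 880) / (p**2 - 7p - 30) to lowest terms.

(-p**2 - 3p + 88)/(p + 3)

Repeated division with remainder:
  -p**3 + 7p**2 + 118p - 880 = (-p)(p**2 - 7p - 30) + (88p - 880)
  p**2 - 7p - 30 = ((1/88)p + 3/88)(88p - 880) + (0)
Last nonzero remainder: 88p - 880. Dividing through by 88 gives the monic gcd p - 10.
Cancel p - 10 from numerator and denominator to get the reduced form.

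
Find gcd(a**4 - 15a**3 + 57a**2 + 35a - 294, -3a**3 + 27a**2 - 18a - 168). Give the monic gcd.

a**2 - 5a - 14

By polynomial division,
  a**4 - 15a**3 + 57a**2 + 35a - 294 = (-(1/3)a + 2)(-3a**3 + 27a**2 - 18a - 168) + (-3a**2 + 15a + 42)
  -3a**3 + 27a**2 - 18a - 168 = (a - 4)(-3a**2 + 15a + 42) + (0)
Last nonzero remainder: -3a**2 + 15a + 42. Dividing through by -3 gives the monic gcd a**2 - 5a - 14.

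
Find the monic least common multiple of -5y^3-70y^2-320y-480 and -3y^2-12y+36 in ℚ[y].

By polynomial division,
  -5y^3-70y^2-320y-480 = ((5/3)y+50/3)(-3y^2-12y+36) + (-180y-1080)
  -3y^2-12y+36 = ((1/60)y-1/30)(-180y-1080) + (0)
Last nonzero remainder: -180y-1080. Dividing through by -180 gives the monic gcd y+6.
Then lcm(f, g) = f·g / gcd(f, g); expanding and making the result monic gives the answer.

y^4+12y^3+36y^2-32y-192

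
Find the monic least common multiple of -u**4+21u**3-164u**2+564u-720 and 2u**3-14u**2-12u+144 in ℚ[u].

u**5-18u**4+101u**3-72u**2-972u+2160

Repeated division with remainder:
  -u**4+21u**3-164u**2+564u-720 = (-(1/2)u+7)(2u**3-14u**2-12u+144) + (-72u**2+720u-1728)
  2u**3-14u**2-12u+144 = (-(1/36)u-1/12)(-72u**2+720u-1728) + (0)
Last nonzero remainder: -72u**2+720u-1728. Dividing through by -72 gives the monic gcd u**2-10u+24.
Then lcm(f, g) = f·g / gcd(f, g); expanding and making the result monic gives the answer.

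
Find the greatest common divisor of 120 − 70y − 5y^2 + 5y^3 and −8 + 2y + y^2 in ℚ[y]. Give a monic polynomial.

−8 + 2y + y^2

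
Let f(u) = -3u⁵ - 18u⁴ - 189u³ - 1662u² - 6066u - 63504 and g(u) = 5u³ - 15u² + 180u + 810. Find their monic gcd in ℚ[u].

u² - 6u + 54

Repeated division with remainder:
  -3u⁵ - 18u⁴ - 189u³ - 1662u² - 6066u - 63504 = (-(3/5)u² - (27/5)u - 162/5)(5u³ - 15u² + 180u + 810) + (-690u² + 4140u - 37260)
  5u³ - 15u² + 180u + 810 = (-(1/138)u - 1/46)(-690u² + 4140u - 37260) + (0)
Last nonzero remainder: -690u² + 4140u - 37260. Dividing through by -690 gives the monic gcd u² - 6u + 54.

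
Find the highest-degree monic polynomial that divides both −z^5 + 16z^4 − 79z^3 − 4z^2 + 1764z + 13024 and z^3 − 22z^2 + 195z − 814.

z^3 − 22z^2 + 195z − 814

By polynomial division,
  −z^5 + 16z^4 − 79z^3 − 4z^2 + 1764z + 13024 = (−z^2 − 6z − 16)(z^3 − 22z^2 + 195z − 814) + (0)
The last nonzero remainder z^3 − 22z^2 + 195z − 814 is already monic.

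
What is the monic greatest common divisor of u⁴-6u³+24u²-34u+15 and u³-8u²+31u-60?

By polynomial division,
  u⁴-6u³+24u²-34u+15 = (u+2)(u³-8u²+31u-60) + (9u²-36u+135)
  u³-8u²+31u-60 = ((1/9)u-4/9)(9u²-36u+135) + (0)
Last nonzero remainder: 9u²-36u+135. Dividing through by 9 gives the monic gcd u²-4u+15.

u²-4u+15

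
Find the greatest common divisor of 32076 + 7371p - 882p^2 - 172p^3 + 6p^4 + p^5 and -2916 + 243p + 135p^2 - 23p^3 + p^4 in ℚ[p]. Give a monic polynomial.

324 + 9p - 14p^2 + p^3

Repeated division with remainder:
  p^5 + 6p^4 - 172p^3 - 882p^2 + 7371p + 32076 = (p + 29)(p^4 - 23p^3 + 135p^2 + 243p - 2916) + (360p^3 - 5040p^2 + 3240p + 116640)
  p^4 - 23p^3 + 135p^2 + 243p - 2916 = ((1/360)p - 1/40)(360p^3 - 5040p^2 + 3240p + 116640) + (0)
Last nonzero remainder: 360p^3 - 5040p^2 + 3240p + 116640. Dividing through by 360 gives the monic gcd p^3 - 14p^2 + 9p + 324.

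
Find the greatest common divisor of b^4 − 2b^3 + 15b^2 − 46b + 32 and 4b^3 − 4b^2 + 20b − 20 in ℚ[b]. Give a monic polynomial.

By polynomial division,
  b^4 − 2b^3 + 15b^2 − 46b + 32 = ((1/4)b − 1/4)(4b^3 − 4b^2 + 20b − 20) + (9b^2 − 36b + 27)
  4b^3 − 4b^2 + 20b − 20 = ((4/9)b + 4/3)(9b^2 − 36b + 27) + (56b − 56)
  9b^2 − 36b + 27 = ((9/56)b − 27/56)(56b − 56) + (0)
Last nonzero remainder: 56b − 56. Dividing through by 56 gives the monic gcd b − 1.

b − 1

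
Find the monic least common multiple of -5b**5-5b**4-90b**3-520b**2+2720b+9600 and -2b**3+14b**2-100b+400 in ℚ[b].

b**6-4b**5+13b**4+14b**3-1064b**2+800b+9600

Apply the Euclidean algorithm:
  -5b**5-5b**4-90b**3-520b**2+2720b+9600 = ((5/2)b**2+20b+60)(-2b**3+14b**2-100b+400) + (-360b**2+720b-14400)
  -2b**3+14b**2-100b+400 = ((1/180)b-1/36)(-360b**2+720b-14400) + (0)
Last nonzero remainder: -360b**2+720b-14400. Dividing through by -360 gives the monic gcd b**2-2b+40.
Then lcm(f, g) = f·g / gcd(f, g); expanding and making the result monic gives the answer.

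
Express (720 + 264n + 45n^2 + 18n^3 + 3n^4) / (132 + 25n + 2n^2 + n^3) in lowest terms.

(180 + 21n + 6n^2 + 3n^3)/(33 - 2n + n^2)

By polynomial division,
  3n^4 + 18n^3 + 45n^2 + 264n + 720 = (3n + 12)(n^3 + 2n^2 + 25n + 132) + (-54n^2 - 432n - 864)
  n^3 + 2n^2 + 25n + 132 = (-(1/54)n + 1/9)(-54n^2 - 432n - 864) + (57n + 228)
  -54n^2 - 432n - 864 = (-(18/19)n - 72/19)(57n + 228) + (0)
Last nonzero remainder: 57n + 228. Dividing through by 57 gives the monic gcd n + 4.
Cancel n + 4 from numerator and denominator to get the reduced form.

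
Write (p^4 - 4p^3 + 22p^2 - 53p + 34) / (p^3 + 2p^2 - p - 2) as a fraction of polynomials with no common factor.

Euclidean algorithm in ℚ[p]:
  p^4 - 4p^3 + 22p^2 - 53p + 34 = (p - 6)(p^3 + 2p^2 - p - 2) + (35p^2 - 57p + 22)
  p^3 + 2p^2 - p - 2 = ((1/35)p + 127/1225)(35p^2 - 57p + 22) + ((5244/1225)p - 5244/1225)
  35p^2 - 57p + 22 = ((42875/5244)p - 13475/2622)((5244/1225)p - 5244/1225) + (0)
Last nonzero remainder: (5244/1225)p - 5244/1225. Dividing through by 5244/1225 gives the monic gcd p - 1.
Cancel p - 1 from numerator and denominator to get the reduced form.

(p^3 - 3p^2 + 19p - 34)/(p^2 + 3p + 2)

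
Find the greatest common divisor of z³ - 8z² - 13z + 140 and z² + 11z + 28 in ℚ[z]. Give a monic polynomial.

z + 4

Euclidean algorithm in ℚ[z]:
  z³ - 8z² - 13z + 140 = (z - 19)(z² + 11z + 28) + (168z + 672)
  z² + 11z + 28 = ((1/168)z + 1/24)(168z + 672) + (0)
Last nonzero remainder: 168z + 672. Dividing through by 168 gives the monic gcd z + 4.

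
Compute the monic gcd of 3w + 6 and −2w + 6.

1

Apply the Euclidean algorithm:
  3w + 6 = (−3/2)(−2w + 6) + (15)
  −2w + 6 = (−(2/15)w + 2/5)(15) + (0)
The last nonzero remainder is the constant 15, so the polynomials are coprime and gcd = 1.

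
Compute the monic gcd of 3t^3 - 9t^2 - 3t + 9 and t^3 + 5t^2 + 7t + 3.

t + 1

Apply the Euclidean algorithm:
  3t^3 - 9t^2 - 3t + 9 = (3)(t^3 + 5t^2 + 7t + 3) + (-24t^2 - 24t)
  t^3 + 5t^2 + 7t + 3 = (-(1/24)t - 1/6)(-24t^2 - 24t) + (3t + 3)
  -24t^2 - 24t = (-8t)(3t + 3) + (0)
Last nonzero remainder: 3t + 3. Dividing through by 3 gives the monic gcd t + 1.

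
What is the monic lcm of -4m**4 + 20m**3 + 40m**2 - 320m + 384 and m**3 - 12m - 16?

Repeated division with remainder:
  -4m**4 + 20m**3 + 40m**2 - 320m + 384 = (-4m + 20)(m**3 - 12m - 16) + (-8m**2 - 144m + 704)
  m**3 - 12m - 16 = (-(1/8)m + 9/4)(-8m**2 - 144m + 704) + (400m - 1600)
  -8m**2 - 144m + 704 = (-(1/50)m - 11/25)(400m - 1600) + (0)
Last nonzero remainder: 400m - 1600. Dividing through by 400 gives the monic gcd m - 4.
Then lcm(f, g) = f·g / gcd(f, g); expanding and making the result monic gives the answer.

m**6 - m**5 - 26m**4 + 20m**3 + 184m**2 - 64m - 384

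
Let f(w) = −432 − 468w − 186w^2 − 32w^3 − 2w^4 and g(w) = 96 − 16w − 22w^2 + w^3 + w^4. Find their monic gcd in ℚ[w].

12 + 7w + w^2

By polynomial division,
  −2w^4 − 32w^3 − 186w^2 − 468w − 432 = (−2)(w^4 + w^3 − 22w^2 − 16w + 96) + (−30w^3 − 230w^2 − 500w − 240)
  w^4 + w^3 − 22w^2 − 16w + 96 = (−(1/30)w + 2/9)(−30w^3 − 230w^2 − 500w − 240) + ((112/9)w^2 + (784/9)w + 448/3)
  −30w^3 − 230w^2 − 500w − 240 = (−(135/56)w − 45/28)((112/9)w^2 + (784/9)w + 448/3) + (0)
Last nonzero remainder: (112/9)w^2 + (784/9)w + 448/3. Dividing through by 112/9 gives the monic gcd w^2 + 7w + 12.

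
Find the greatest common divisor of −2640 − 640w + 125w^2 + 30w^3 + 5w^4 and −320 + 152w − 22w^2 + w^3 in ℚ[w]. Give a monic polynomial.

Euclidean algorithm in ℚ[w]:
  5w^4 + 30w^3 + 125w^2 − 640w − 2640 = (5w + 140)(w^3 − 22w^2 + 152w − 320) + (2445w^2 − 20320w + 42160)
  w^3 − 22w^2 + 152w − 320 = ((1/2445)w − 6694/1195605)(2445w^2 − 20320w + 42160) + ((5018728/239121)w − 20074912/239121)
  2445w^2 − 20320w + 42160 = ((584650845/5018728)w − 630083835/1254682)((5018728/239121)w − 20074912/239121) + (0)
Last nonzero remainder: (5018728/239121)w − 20074912/239121. Dividing through by 5018728/239121 gives the monic gcd w − 4.

−4 + w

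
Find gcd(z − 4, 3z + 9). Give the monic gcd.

Apply the Euclidean algorithm:
  z − 4 = (1/3)(3z + 9) + (−7)
  3z + 9 = (−(3/7)z − 9/7)(−7) + (0)
The last nonzero remainder is the constant −7, so the polynomials are coprime and gcd = 1.

1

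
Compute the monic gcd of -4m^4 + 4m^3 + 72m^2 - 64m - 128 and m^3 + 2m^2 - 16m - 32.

Repeated division with remainder:
  -4m^4 + 4m^3 + 72m^2 - 64m - 128 = (-4m + 12)(m^3 + 2m^2 - 16m - 32) + (-16m^2 + 256)
  m^3 + 2m^2 - 16m - 32 = (-(1/16)m - 1/8)(-16m^2 + 256) + (0)
Last nonzero remainder: -16m^2 + 256. Dividing through by -16 gives the monic gcd m^2 - 16.

m^2 - 16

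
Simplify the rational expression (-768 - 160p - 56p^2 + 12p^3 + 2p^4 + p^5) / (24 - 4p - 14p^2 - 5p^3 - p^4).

(64 - 8p + 2p^2 - p^3)/(-2 + p + p^2)

By polynomial division,
  p^5 + 2p^4 + 12p^3 - 56p^2 - 160p - 768 = (-p + 3)(-p^4 - 5p^3 - 14p^2 - 4p + 24) + (13p^3 - 18p^2 - 124p - 840)
  -p^4 - 5p^3 - 14p^2 - 4p + 24 = (-(1/13)p - 83/169)(13p^3 - 18p^2 - 124p - 840) + (-(5472/169)p^2 - (21888/169)p - 65664/169)
  13p^3 - 18p^2 - 124p - 840 = (-(2197/5472)p + 5915/2736)(-(5472/169)p^2 - (21888/169)p - 65664/169) + (0)
Last nonzero remainder: -(5472/169)p^2 - (21888/169)p - 65664/169. Dividing through by -5472/169 gives the monic gcd p^2 + 4p + 12.
Cancel p^2 + 4p + 12 from numerator and denominator to get the reduced form.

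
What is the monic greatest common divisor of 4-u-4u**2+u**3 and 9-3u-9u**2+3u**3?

Repeated division with remainder:
  u**3-4u**2-u+4 = (1/3)(3u**3-9u**2-3u+9) + (-u**2+1)
  3u**3-9u**2-3u+9 = (-3u+9)(-u**2+1) + (0)
Last nonzero remainder: -u**2+1. Dividing through by -1 gives the monic gcd u**2-1.

-1+u**2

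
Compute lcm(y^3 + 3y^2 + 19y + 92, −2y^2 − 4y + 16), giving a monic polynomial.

Repeated division with remainder:
  y^3 + 3y^2 + 19y + 92 = (−(1/2)y − 1/2)(−2y^2 − 4y + 16) + (25y + 100)
  −2y^2 − 4y + 16 = (−(2/25)y + 4/25)(25y + 100) + (0)
Last nonzero remainder: 25y + 100. Dividing through by 25 gives the monic gcd y + 4.
Then lcm(f, g) = f·g / gcd(f, g); expanding and making the result monic gives the answer.

y^4 + y^3 + 13y^2 + 54y − 184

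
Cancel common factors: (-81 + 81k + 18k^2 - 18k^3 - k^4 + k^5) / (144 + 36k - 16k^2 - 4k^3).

(-9 + 9k + k^2 - k^3)/(16 + 4k)

Apply the Euclidean algorithm:
  k^5 - k^4 - 18k^3 + 18k^2 + 81k - 81 = (-(1/4)k^2 + (5/4)k - 11/4)(-4k^3 - 16k^2 + 36k + 144) + (-35k^2 + 315)
  -4k^3 - 16k^2 + 36k + 144 = ((4/35)k + 16/35)(-35k^2 + 315) + (0)
Last nonzero remainder: -35k^2 + 315. Dividing through by -35 gives the monic gcd k^2 - 9.
Cancel k^2 - 9 from numerator and denominator to get the reduced form.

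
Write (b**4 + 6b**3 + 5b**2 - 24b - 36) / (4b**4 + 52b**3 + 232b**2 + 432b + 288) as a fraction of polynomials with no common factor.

(b**2 + b - 6)/(4b**2 + 32b + 48)

By polynomial division,
  b**4 + 6b**3 + 5b**2 - 24b - 36 = (1/4)(4b**4 + 52b**3 + 232b**2 + 432b + 288) + (-7b**3 - 53b**2 - 132b - 108)
  4b**4 + 52b**3 + 232b**2 + 432b + 288 = (-(4/7)b - 152/49)(-7b**3 - 53b**2 - 132b - 108) + (-(384/49)b**2 - (1920/49)b - 2304/49)
  -7b**3 - 53b**2 - 132b - 108 = ((343/384)b + 147/64)(-(384/49)b**2 - (1920/49)b - 2304/49) + (0)
Last nonzero remainder: -(384/49)b**2 - (1920/49)b - 2304/49. Dividing through by -384/49 gives the monic gcd b**2 + 5b + 6.
Cancel b**2 + 5b + 6 from numerator and denominator to get the reduced form.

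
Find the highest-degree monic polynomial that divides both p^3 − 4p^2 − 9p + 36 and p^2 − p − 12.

p^2 − p − 12

Euclidean algorithm in ℚ[p]:
  p^3 − 4p^2 − 9p + 36 = (p − 3)(p^2 − p − 12) + (0)
The last nonzero remainder p^2 − p − 12 is already monic.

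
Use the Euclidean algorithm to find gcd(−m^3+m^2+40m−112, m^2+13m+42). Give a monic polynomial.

Repeated division with remainder:
  −m^3+m^2+40m−112 = (−m+14)(m^2+13m+42) + (−100m−700)
  m^2+13m+42 = (−(1/100)m−3/50)(−100m−700) + (0)
Last nonzero remainder: −100m−700. Dividing through by −100 gives the monic gcd m+7.

m+7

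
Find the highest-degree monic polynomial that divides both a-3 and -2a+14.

1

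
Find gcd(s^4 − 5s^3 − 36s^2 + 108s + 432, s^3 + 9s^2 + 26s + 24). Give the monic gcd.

Apply the Euclidean algorithm:
  s^4 − 5s^3 − 36s^2 + 108s + 432 = (s − 14)(s^3 + 9s^2 + 26s + 24) + (64s^2 + 448s + 768)
  s^3 + 9s^2 + 26s + 24 = ((1/64)s + 1/32)(64s^2 + 448s + 768) + (0)
Last nonzero remainder: 64s^2 + 448s + 768. Dividing through by 64 gives the monic gcd s^2 + 7s + 12.

s^2 + 7s + 12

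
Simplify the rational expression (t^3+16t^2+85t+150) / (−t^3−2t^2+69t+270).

(−t−5)/(t−9)

Apply the Euclidean algorithm:
  t^3+16t^2+85t+150 = (−1)(−t^3−2t^2+69t+270) + (14t^2+154t+420)
  −t^3−2t^2+69t+270 = (−(1/14)t+9/14)(14t^2+154t+420) + (0)
Last nonzero remainder: 14t^2+154t+420. Dividing through by 14 gives the monic gcd t^2+11t+30.
Cancel t^2+11t+30 from numerator and denominator to get the reduced form.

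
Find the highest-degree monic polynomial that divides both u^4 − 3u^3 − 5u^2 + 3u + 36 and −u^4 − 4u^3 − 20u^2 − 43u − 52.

Euclidean algorithm in ℚ[u]:
  u^4 − 3u^3 − 5u^2 + 3u + 36 = (−1)(−u^4 − 4u^3 − 20u^2 − 43u − 52) + (−7u^3 − 25u^2 − 40u − 16)
  −u^4 − 4u^3 − 20u^2 − 43u − 52 = ((1/7)u + 3/49)(−7u^3 − 25u^2 − 40u − 16) + (−(625/49)u^2 − (1875/49)u − 2500/49)
  −7u^3 − 25u^2 − 40u − 16 = ((343/625)u + 196/625)(−(625/49)u^2 − (1875/49)u − 2500/49) + (0)
Last nonzero remainder: −(625/49)u^2 − (1875/49)u − 2500/49. Dividing through by −625/49 gives the monic gcd u^2 + 3u + 4.

u^2 + 3u + 4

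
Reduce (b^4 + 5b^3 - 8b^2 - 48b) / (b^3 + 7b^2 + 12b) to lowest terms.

(b^2 + b - 12)/(b + 3)

Apply the Euclidean algorithm:
  b^4 + 5b^3 - 8b^2 - 48b = (b - 2)(b^3 + 7b^2 + 12b) + (-6b^2 - 24b)
  b^3 + 7b^2 + 12b = (-(1/6)b - 1/2)(-6b^2 - 24b) + (0)
Last nonzero remainder: -6b^2 - 24b. Dividing through by -6 gives the monic gcd b^2 + 4b.
Cancel b^2 + 4b from numerator and denominator to get the reduced form.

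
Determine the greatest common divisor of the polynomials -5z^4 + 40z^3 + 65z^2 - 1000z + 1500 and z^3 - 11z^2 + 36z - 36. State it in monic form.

z^2 - 8z + 12

Apply the Euclidean algorithm:
  -5z^4 + 40z^3 + 65z^2 - 1000z + 1500 = (-5z - 15)(z^3 - 11z^2 + 36z - 36) + (80z^2 - 640z + 960)
  z^3 - 11z^2 + 36z - 36 = ((1/80)z - 3/80)(80z^2 - 640z + 960) + (0)
Last nonzero remainder: 80z^2 - 640z + 960. Dividing through by 80 gives the monic gcd z^2 - 8z + 12.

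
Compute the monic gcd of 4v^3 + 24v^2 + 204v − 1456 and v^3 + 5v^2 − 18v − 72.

v − 4

By polynomial division,
  4v^3 + 24v^2 + 204v − 1456 = (4)(v^3 + 5v^2 − 18v − 72) + (4v^2 + 276v − 1168)
  v^3 + 5v^2 − 18v − 72 = ((1/4)v − 16)(4v^2 + 276v − 1168) + (4690v − 18760)
  4v^2 + 276v − 1168 = ((2/2345)v + 146/2345)(4690v − 18760) + (0)
Last nonzero remainder: 4690v − 18760. Dividing through by 4690 gives the monic gcd v − 4.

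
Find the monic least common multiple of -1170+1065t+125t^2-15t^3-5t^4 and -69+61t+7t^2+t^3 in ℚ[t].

16146-12825t-3195t^2-206t^3+68t^4+11t^5+t^6

Apply the Euclidean algorithm:
  -5t^4-15t^3+125t^2+1065t-1170 = (-5t+20)(t^3+7t^2+61t-69) + (290t^2-500t+210)
  t^3+7t^2+61t-69 = ((1/290)t+253/8410)(290t^2-500t+210) + ((63342/841)t-63342/841)
  290t^2-500t+210 = ((121945/31671)t-29435/10557)((63342/841)t-63342/841) + (0)
Last nonzero remainder: (63342/841)t-63342/841. Dividing through by 63342/841 gives the monic gcd t-1.
Then lcm(f, g) = f·g / gcd(f, g); expanding and making the result monic gives the answer.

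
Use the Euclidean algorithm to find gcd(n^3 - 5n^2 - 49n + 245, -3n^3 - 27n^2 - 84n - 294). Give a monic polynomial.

n + 7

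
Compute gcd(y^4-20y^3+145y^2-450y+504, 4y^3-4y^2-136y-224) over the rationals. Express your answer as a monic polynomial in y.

y-7

Repeated division with remainder:
  y^4-20y^3+145y^2-450y+504 = ((1/4)y-19/4)(4y^3-4y^2-136y-224) + (160y^2-1040y-560)
  4y^3-4y^2-136y-224 = ((1/40)y+11/80)(160y^2-1040y-560) + (21y-147)
  160y^2-1040y-560 = ((160/21)y+80/21)(21y-147) + (0)
Last nonzero remainder: 21y-147. Dividing through by 21 gives the monic gcd y-7.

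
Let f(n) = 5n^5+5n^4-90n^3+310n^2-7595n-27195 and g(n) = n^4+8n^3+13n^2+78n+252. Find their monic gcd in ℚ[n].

n^2+10n+21

Repeated division with remainder:
  5n^5+5n^4-90n^3+310n^2-7595n-27195 = (5n-35)(n^4+8n^3+13n^2+78n+252) + (125n^3+375n^2-6125n-18375)
  n^4+8n^3+13n^2+78n+252 = ((1/125)n+1/25)(125n^3+375n^2-6125n-18375) + (47n^2+470n+987)
  125n^3+375n^2-6125n-18375 = ((125/47)n-875/47)(47n^2+470n+987) + (0)
Last nonzero remainder: 47n^2+470n+987. Dividing through by 47 gives the monic gcd n^2+10n+21.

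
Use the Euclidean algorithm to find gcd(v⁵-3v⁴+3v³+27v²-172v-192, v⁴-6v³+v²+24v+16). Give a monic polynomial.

By polynomial division,
  v⁵-3v⁴+3v³+27v²-172v-192 = (v+3)(v⁴-6v³+v²+24v+16) + (20v³-260v-240)
  v⁴-6v³+v²+24v+16 = ((1/20)v-3/10)(20v³-260v-240) + (14v²-42v-56)
  20v³-260v-240 = ((10/7)v+30/7)(14v²-42v-56) + (0)
Last nonzero remainder: 14v²-42v-56. Dividing through by 14 gives the monic gcd v²-3v-4.

v²-3v-4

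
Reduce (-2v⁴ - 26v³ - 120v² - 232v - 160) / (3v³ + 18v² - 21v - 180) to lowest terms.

(-2v² - 8v - 8)/(3v - 9)

Euclidean algorithm in ℚ[v]:
  -2v⁴ - 26v³ - 120v² - 232v - 160 = (-(2/3)v - 14/3)(3v³ + 18v² - 21v - 180) + (-50v² - 450v - 1000)
  3v³ + 18v² - 21v - 180 = (-(3/50)v + 9/50)(-50v² - 450v - 1000) + (0)
Last nonzero remainder: -50v² - 450v - 1000. Dividing through by -50 gives the monic gcd v² + 9v + 20.
Cancel v² + 9v + 20 from numerator and denominator to get the reduced form.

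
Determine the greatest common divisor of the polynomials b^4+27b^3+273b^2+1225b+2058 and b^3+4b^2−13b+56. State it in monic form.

b+7

By polynomial division,
  b^4+27b^3+273b^2+1225b+2058 = (b+23)(b^3+4b^2−13b+56) + (194b^2+1468b+770)
  b^3+4b^2−13b+56 = ((1/194)b−173/9409)(194b^2+1468b+770) + ((94302/9409)b+660114/9409)
  194b^2+1468b+770 = ((912673/47151)b+517495/47151)((94302/9409)b+660114/9409) + (0)
Last nonzero remainder: (94302/9409)b+660114/9409. Dividing through by 94302/9409 gives the monic gcd b+7.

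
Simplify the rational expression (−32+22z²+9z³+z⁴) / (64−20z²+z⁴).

(−4+3z+z²)/(8−6z+z²)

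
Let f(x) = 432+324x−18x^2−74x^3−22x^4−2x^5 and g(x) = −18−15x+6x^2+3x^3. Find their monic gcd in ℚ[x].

By polynomial division,
  −2x^5−22x^4−74x^3−18x^2+324x+432 = (−(2/3)x^2−6x−16)(3x^3+6x^2−15x−18) + (−24x^2−24x+144)
  3x^3+6x^2−15x−18 = (−(1/8)x−1/8)(−24x^2−24x+144) + (0)
Last nonzero remainder: −24x^2−24x+144. Dividing through by −24 gives the monic gcd x^2+x−6.

−6+x+x^2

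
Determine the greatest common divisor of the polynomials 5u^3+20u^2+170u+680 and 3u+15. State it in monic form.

1

Apply the Euclidean algorithm:
  5u^3+20u^2+170u+680 = ((5/3)u^2-(5/3)u+65)(3u+15) + (-295)
  3u+15 = (-(3/295)u-3/59)(-295) + (0)
The last nonzero remainder is the constant -295, so the polynomials are coprime and gcd = 1.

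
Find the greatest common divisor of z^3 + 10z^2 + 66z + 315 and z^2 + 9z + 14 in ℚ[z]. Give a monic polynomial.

Apply the Euclidean algorithm:
  z^3 + 10z^2 + 66z + 315 = (z + 1)(z^2 + 9z + 14) + (43z + 301)
  z^2 + 9z + 14 = ((1/43)z + 2/43)(43z + 301) + (0)
Last nonzero remainder: 43z + 301. Dividing through by 43 gives the monic gcd z + 7.

z + 7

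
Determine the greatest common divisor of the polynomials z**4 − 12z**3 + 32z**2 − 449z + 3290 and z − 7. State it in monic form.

z − 7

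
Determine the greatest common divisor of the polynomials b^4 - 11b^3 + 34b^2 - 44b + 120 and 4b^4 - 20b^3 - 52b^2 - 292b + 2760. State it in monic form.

Euclidean algorithm in ℚ[b]:
  b^4 - 11b^3 + 34b^2 - 44b + 120 = (1/4)(4b^4 - 20b^3 - 52b^2 - 292b + 2760) + (-6b^3 + 47b^2 + 29b - 570)
  4b^4 - 20b^3 - 52b^2 - 292b + 2760 = (-(2/3)b - 17/9)(-6b^3 + 47b^2 + 29b - 570) + ((505/9)b^2 - (5555/9)b + 5050/3)
  -6b^3 + 47b^2 + 29b - 570 = (-(54/505)b - 171/505)((505/9)b^2 - (5555/9)b + 5050/3) + (0)
Last nonzero remainder: (505/9)b^2 - (5555/9)b + 5050/3. Dividing through by 505/9 gives the monic gcd b^2 - 11b + 30.

b^2 - 11b + 30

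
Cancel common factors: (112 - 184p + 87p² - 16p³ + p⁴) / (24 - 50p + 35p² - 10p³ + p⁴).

(28 - 11p + p²)/(6 - 5p + p²)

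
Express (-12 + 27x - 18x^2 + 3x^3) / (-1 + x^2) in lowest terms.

(12 - 15x + 3x^2)/(1 + x)

Repeated division with remainder:
  3x^3 - 18x^2 + 27x - 12 = (3x - 18)(x^2 - 1) + (30x - 30)
  x^2 - 1 = ((1/30)x + 1/30)(30x - 30) + (0)
Last nonzero remainder: 30x - 30. Dividing through by 30 gives the monic gcd x - 1.
Cancel x - 1 from numerator and denominator to get the reduced form.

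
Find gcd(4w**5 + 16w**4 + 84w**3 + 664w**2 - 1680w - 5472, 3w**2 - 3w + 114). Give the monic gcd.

w**2 - w + 38

Repeated division with remainder:
  4w**5 + 16w**4 + 84w**3 + 664w**2 - 1680w - 5472 = ((4/3)w**3 + (20/3)w**2 - 16w - 48)(3w**2 - 3w + 114) + (0)
Last nonzero remainder: 3w**2 - 3w + 114. Dividing through by 3 gives the monic gcd w**2 - w + 38.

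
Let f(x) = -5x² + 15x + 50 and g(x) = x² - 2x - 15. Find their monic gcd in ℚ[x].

Euclidean algorithm in ℚ[x]:
  -5x² + 15x + 50 = (-5)(x² - 2x - 15) + (5x - 25)
  x² - 2x - 15 = ((1/5)x + 3/5)(5x - 25) + (0)
Last nonzero remainder: 5x - 25. Dividing through by 5 gives the monic gcd x - 5.

x - 5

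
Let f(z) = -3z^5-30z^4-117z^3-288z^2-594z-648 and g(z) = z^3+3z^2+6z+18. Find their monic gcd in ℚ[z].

By polynomial division,
  -3z^5-30z^4-117z^3-288z^2-594z-648 = (-3z^2-21z-36)(z^3+3z^2+6z+18) + (0)
The last nonzero remainder z^3+3z^2+6z+18 is already monic.

z^3+3z^2+6z+18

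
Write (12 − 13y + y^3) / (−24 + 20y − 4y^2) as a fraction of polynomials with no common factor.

By polynomial division,
  y^3 − 13y + 12 = (−(1/4)y − 5/4)(−4y^2 + 20y − 24) + (6y − 18)
  −4y^2 + 20y − 24 = (−(2/3)y + 4/3)(6y − 18) + (0)
Last nonzero remainder: 6y − 18. Dividing through by 6 gives the monic gcd y − 3.
Cancel y − 3 from numerator and denominator to get the reduced form.

(4 − 3y − y^2)/(−8 + 4y)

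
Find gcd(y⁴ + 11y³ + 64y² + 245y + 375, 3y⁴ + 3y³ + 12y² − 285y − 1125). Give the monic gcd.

Repeated division with remainder:
  y⁴ + 11y³ + 64y² + 245y + 375 = (1/3)(3y⁴ + 3y³ + 12y² − 285y − 1125) + (10y³ + 60y² + 340y + 750)
  3y⁴ + 3y³ + 12y² − 285y − 1125 = ((3/10)y − 3/2)(10y³ + 60y² + 340y + 750) + (0)
Last nonzero remainder: 10y³ + 60y² + 340y + 750. Dividing through by 10 gives the monic gcd y³ + 6y² + 34y + 75.

y³ + 6y² + 34y + 75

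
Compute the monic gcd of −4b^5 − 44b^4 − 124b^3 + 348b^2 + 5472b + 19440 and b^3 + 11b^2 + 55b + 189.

By polynomial division,
  −4b^5 − 44b^4 − 124b^3 + 348b^2 + 5472b + 19440 = (−4b^2 + 96)(b^3 + 11b^2 + 55b + 189) + (48b^2 + 192b + 1296)
  b^3 + 11b^2 + 55b + 189 = ((1/48)b + 7/48)(48b^2 + 192b + 1296) + (0)
Last nonzero remainder: 48b^2 + 192b + 1296. Dividing through by 48 gives the monic gcd b^2 + 4b + 27.

b^2 + 4b + 27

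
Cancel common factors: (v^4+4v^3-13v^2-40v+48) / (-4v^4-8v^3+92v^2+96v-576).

(-v+1)/(4v-12)

Repeated division with remainder:
  v^4+4v^3-13v^2-40v+48 = (-1/4)(-4v^4-8v^3+92v^2+96v-576) + (2v^3+10v^2-16v-96)
  -4v^4-8v^3+92v^2+96v-576 = (-2v+6)(2v^3+10v^2-16v-96) + (0)
Last nonzero remainder: 2v^3+10v^2-16v-96. Dividing through by 2 gives the monic gcd v^3+5v^2-8v-48.
Cancel v^3+5v^2-8v-48 from numerator and denominator to get the reduced form.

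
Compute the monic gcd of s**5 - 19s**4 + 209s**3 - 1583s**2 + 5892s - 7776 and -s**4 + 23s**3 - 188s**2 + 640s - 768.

s**3 - 15s**2 + 68s - 96

Apply the Euclidean algorithm:
  s**5 - 19s**4 + 209s**3 - 1583s**2 + 5892s - 7776 = (-s - 4)(-s**4 + 23s**3 - 188s**2 + 640s - 768) + (113s**3 - 1695s**2 + 7684s - 10848)
  -s**4 + 23s**3 - 188s**2 + 640s - 768 = (-(1/113)s + 8/113)(113s**3 - 1695s**2 + 7684s - 10848) + (0)
Last nonzero remainder: 113s**3 - 1695s**2 + 7684s - 10848. Dividing through by 113 gives the monic gcd s**3 - 15s**2 + 68s - 96.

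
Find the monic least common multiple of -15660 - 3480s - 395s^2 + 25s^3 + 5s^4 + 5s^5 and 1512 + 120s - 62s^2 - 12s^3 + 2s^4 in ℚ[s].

21924 + 1740s - 143s^2 - 114s^3 - 2s^4 - 6s^5 + s^6

Euclidean algorithm in ℚ[s]:
  5s^5 + 5s^4 + 25s^3 - 395s^2 - 3480s - 15660 = ((5/2)s + 35/2)(2s^4 - 12s^3 - 62s^2 + 120s + 1512) + (390s^3 + 390s^2 - 9360s - 42120)
  2s^4 - 12s^3 - 62s^2 + 120s + 1512 = ((1/195)s - 7/195)(390s^3 + 390s^2 - 9360s - 42120) + (0)
Last nonzero remainder: 390s^3 + 390s^2 - 9360s - 42120. Dividing through by 390 gives the monic gcd s^3 + s^2 - 24s - 108.
Then lcm(f, g) = f·g / gcd(f, g); expanding and making the result monic gives the answer.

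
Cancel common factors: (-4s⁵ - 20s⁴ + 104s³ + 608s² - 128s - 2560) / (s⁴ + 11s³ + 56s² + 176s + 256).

By polynomial division,
  -4s⁵ - 20s⁴ + 104s³ + 608s² - 128s - 2560 = (-4s + 24)(s⁴ + 11s³ + 56s² + 176s + 256) + (64s³ - 32s² - 3328s - 8704)
  s⁴ + 11s³ + 56s² + 176s + 256 = ((1/64)s + 23/128)(64s³ - 32s² - 3328s - 8704) + ((455/4)s² + 910s + 1820)
  64s³ - 32s² - 3328s - 8704 = ((256/455)s - 2176/455)((455/4)s² + 910s + 1820) + (0)
Last nonzero remainder: (455/4)s² + 910s + 1820. Dividing through by 455/4 gives the monic gcd s² + 8s + 16.
Cancel s² + 8s + 16 from numerator and denominator to get the reduced form.

(-4s³ + 12s² + 72s - 160)/(s² + 3s + 16)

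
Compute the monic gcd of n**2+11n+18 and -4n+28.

Repeated division with remainder:
  n**2+11n+18 = (-(1/4)n-9/2)(-4n+28) + (144)
  -4n+28 = (-(1/36)n+7/36)(144) + (0)
The last nonzero remainder is the constant 144, so the polynomials are coprime and gcd = 1.

1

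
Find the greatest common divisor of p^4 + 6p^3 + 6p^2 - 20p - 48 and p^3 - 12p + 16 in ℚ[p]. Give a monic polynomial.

p^2 + 2p - 8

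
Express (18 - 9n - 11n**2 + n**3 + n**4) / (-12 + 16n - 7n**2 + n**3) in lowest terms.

Repeated division with remainder:
  n**4 + n**3 - 11n**2 - 9n + 18 = (n + 8)(n**3 - 7n**2 + 16n - 12) + (29n**2 - 125n + 114)
  n**3 - 7n**2 + 16n - 12 = ((1/29)n - 78/841)(29n**2 - 125n + 114) + ((400/841)n - 1200/841)
  29n**2 - 125n + 114 = ((24389/400)n - 15979/200)((400/841)n - 1200/841) + (0)
Last nonzero remainder: (400/841)n - 1200/841. Dividing through by 400/841 gives the monic gcd n - 3.
Cancel n - 3 from numerator and denominator to get the reduced form.

(-6 + n + 4n**2 + n**3)/(4 - 4n + n**2)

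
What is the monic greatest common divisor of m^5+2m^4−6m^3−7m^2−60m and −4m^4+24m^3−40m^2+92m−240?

Repeated division with remainder:
  m^5+2m^4−6m^3−7m^2−60m = (−(1/4)m−2)(−4m^4+24m^3−40m^2+92m−240) + (32m^3−64m^2+64m−480)
  −4m^4+24m^3−40m^2+92m−240 = (−(1/8)m+1/2)(32m^3−64m^2+64m−480) + (0)
Last nonzero remainder: 32m^3−64m^2+64m−480. Dividing through by 32 gives the monic gcd m^3−2m^2+2m−15.

m^3−2m^2+2m−15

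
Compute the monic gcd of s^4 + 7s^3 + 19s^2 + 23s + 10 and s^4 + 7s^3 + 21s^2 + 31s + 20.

s^2 + 4s + 5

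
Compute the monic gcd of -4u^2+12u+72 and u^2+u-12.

Apply the Euclidean algorithm:
  -4u^2+12u+72 = (-4)(u^2+u-12) + (16u+24)
  u^2+u-12 = ((1/16)u-1/32)(16u+24) + (-45/4)
  16u+24 = (-(64/45)u-32/15)(-45/4) + (0)
The last nonzero remainder is the constant -45/4, so the polynomials are coprime and gcd = 1.

1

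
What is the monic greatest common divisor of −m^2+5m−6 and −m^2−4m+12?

m−2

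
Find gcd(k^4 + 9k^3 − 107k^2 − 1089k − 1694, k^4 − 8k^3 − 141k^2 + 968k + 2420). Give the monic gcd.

By polynomial division,
  k^4 + 9k^3 − 107k^2 − 1089k − 1694 = (k^4 − 8k^3 − 141k^2 + 968k + 2420) + (17k^3 + 34k^2 − 2057k − 4114)
  k^4 − 8k^3 − 141k^2 + 968k + 2420 = ((1/17)k − 10/17)(17k^3 + 34k^2 − 2057k − 4114) + (0)
Last nonzero remainder: 17k^3 + 34k^2 − 2057k − 4114. Dividing through by 17 gives the monic gcd k^3 + 2k^2 − 121k − 242.

k^3 + 2k^2 − 121k − 242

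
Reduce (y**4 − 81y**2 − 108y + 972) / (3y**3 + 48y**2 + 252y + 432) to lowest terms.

(y**2 − 12y + 27)/(3y + 12)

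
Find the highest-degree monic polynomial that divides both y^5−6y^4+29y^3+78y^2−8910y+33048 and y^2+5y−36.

y^2+5y−36

Apply the Euclidean algorithm:
  y^5−6y^4+29y^3+78y^2−8910y+33048 = (y^3−11y^2+120y−918)(y^2+5y−36) + (0)
The last nonzero remainder y^2+5y−36 is already monic.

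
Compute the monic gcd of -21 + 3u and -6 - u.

1

Repeated division with remainder:
  3u - 21 = (-3)(-u - 6) + (-39)
  -u - 6 = ((1/39)u + 2/13)(-39) + (0)
The last nonzero remainder is the constant -39, so the polynomials are coprime and gcd = 1.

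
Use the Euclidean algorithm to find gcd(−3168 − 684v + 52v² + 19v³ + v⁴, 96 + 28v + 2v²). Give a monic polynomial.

48 + 14v + v²

By polynomial division,
  v⁴ + 19v³ + 52v² − 684v − 3168 = ((1/2)v² + (5/2)v − 33)(2v² + 28v + 96) + (0)
Last nonzero remainder: 2v² + 28v + 96. Dividing through by 2 gives the monic gcd v² + 14v + 48.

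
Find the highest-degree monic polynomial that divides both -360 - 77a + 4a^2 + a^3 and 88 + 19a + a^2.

Repeated division with remainder:
  a^3 + 4a^2 - 77a - 360 = (a - 15)(a^2 + 19a + 88) + (120a + 960)
  a^2 + 19a + 88 = ((1/120)a + 11/120)(120a + 960) + (0)
Last nonzero remainder: 120a + 960. Dividing through by 120 gives the monic gcd a + 8.

8 + a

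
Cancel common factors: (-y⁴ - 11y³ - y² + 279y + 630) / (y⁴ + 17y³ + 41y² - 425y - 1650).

(-y² - 10y - 21)/(y² + 16y + 55)

Euclidean algorithm in ℚ[y]:
  -y⁴ - 11y³ - y² + 279y + 630 = (-1)(y⁴ + 17y³ + 41y² - 425y - 1650) + (6y³ + 40y² - 146y - 1020)
  y⁴ + 17y³ + 41y² - 425y - 1650 = ((1/6)y + 31/18)(6y³ + 40y² - 146y - 1020) + (-(32/9)y² - (32/9)y + 320/3)
  6y³ + 40y² - 146y - 1020 = (-(27/16)y - 153/16)(-(32/9)y² - (32/9)y + 320/3) + (0)
Last nonzero remainder: -(32/9)y² - (32/9)y + 320/3. Dividing through by -32/9 gives the monic gcd y² + y - 30.
Cancel y² + y - 30 from numerator and denominator to get the reduced form.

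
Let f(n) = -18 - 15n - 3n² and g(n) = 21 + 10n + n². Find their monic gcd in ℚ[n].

3 + n

By polynomial division,
  -3n² - 15n - 18 = (-3)(n² + 10n + 21) + (15n + 45)
  n² + 10n + 21 = ((1/15)n + 7/15)(15n + 45) + (0)
Last nonzero remainder: 15n + 45. Dividing through by 15 gives the monic gcd n + 3.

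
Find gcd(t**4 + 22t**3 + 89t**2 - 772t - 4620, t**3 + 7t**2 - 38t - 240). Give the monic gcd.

Apply the Euclidean algorithm:
  t**4 + 22t**3 + 89t**2 - 772t - 4620 = (t + 15)(t**3 + 7t**2 - 38t - 240) + (22t**2 + 38t - 1020)
  t**3 + 7t**2 - 38t - 240 = ((1/22)t + 29/121)(22t**2 + 38t - 1020) + (-(90/121)t + 540/121)
  22t**2 + 38t - 1020 = (-(1331/45)t - 2057/9)(-(90/121)t + 540/121) + (0)
Last nonzero remainder: -(90/121)t + 540/121. Dividing through by -90/121 gives the monic gcd t - 6.

t - 6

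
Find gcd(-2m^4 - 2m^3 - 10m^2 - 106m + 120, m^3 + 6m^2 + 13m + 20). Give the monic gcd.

By polynomial division,
  -2m^4 - 2m^3 - 10m^2 - 106m + 120 = (-2m + 10)(m^3 + 6m^2 + 13m + 20) + (-44m^2 - 196m - 80)
  m^3 + 6m^2 + 13m + 20 = (-(1/44)m - 17/484)(-44m^2 - 196m - 80) + ((520/121)m + 2080/121)
  -44m^2 - 196m - 80 = (-(1331/130)m - 121/26)((520/121)m + 2080/121) + (0)
Last nonzero remainder: (520/121)m + 2080/121. Dividing through by 520/121 gives the monic gcd m + 4.

m + 4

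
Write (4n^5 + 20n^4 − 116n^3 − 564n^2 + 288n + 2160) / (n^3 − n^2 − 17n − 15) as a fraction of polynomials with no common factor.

(4n^3 + 28n^2 − 144)/(n + 1)

Euclidean algorithm in ℚ[n]:
  4n^5 + 20n^4 − 116n^3 − 564n^2 + 288n + 2160 = (4n^2 + 24n − 24)(n^3 − n^2 − 17n − 15) + (−120n^2 + 240n + 1800)
  n^3 − n^2 − 17n − 15 = (−(1/120)n − 1/120)(−120n^2 + 240n + 1800) + (0)
Last nonzero remainder: −120n^2 + 240n + 1800. Dividing through by −120 gives the monic gcd n^2 − 2n − 15.
Cancel n^2 − 2n − 15 from numerator and denominator to get the reduced form.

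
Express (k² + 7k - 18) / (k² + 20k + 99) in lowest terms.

Euclidean algorithm in ℚ[k]:
  k² + 7k - 18 = (k² + 20k + 99) + (-13k - 117)
  k² + 20k + 99 = (-(1/13)k - 11/13)(-13k - 117) + (0)
Last nonzero remainder: -13k - 117. Dividing through by -13 gives the monic gcd k + 9.
Cancel k + 9 from numerator and denominator to get the reduced form.

(k - 2)/(k + 11)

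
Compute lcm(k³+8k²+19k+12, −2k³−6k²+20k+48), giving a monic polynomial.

Euclidean algorithm in ℚ[k]:
  k³+8k²+19k+12 = (−1/2)(−2k³−6k²+20k+48) + (5k²+29k+36)
  −2k³−6k²+20k+48 = (−(2/5)k+28/25)(5k²+29k+36) + ((48/25)k+192/25)
  5k²+29k+36 = ((125/48)k+75/16)((48/25)k+192/25) + (0)
Last nonzero remainder: (48/25)k+192/25. Dividing through by 48/25 gives the monic gcd k+4.
Then lcm(f, g) = f·g / gcd(f, g); expanding and making the result monic gives the answer.

k⁵+7k⁴+5k³−55k²−126k−72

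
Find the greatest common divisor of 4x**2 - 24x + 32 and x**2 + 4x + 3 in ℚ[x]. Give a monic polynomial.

1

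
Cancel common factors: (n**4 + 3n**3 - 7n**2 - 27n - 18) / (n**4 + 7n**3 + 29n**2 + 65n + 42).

(n**2 - n - 6)/(n**2 + 3n + 14)

Euclidean algorithm in ℚ[n]:
  n**4 + 3n**3 - 7n**2 - 27n - 18 = (n**4 + 7n**3 + 29n**2 + 65n + 42) + (-4n**3 - 36n**2 - 92n - 60)
  n**4 + 7n**3 + 29n**2 + 65n + 42 = (-(1/4)n + 1/2)(-4n**3 - 36n**2 - 92n - 60) + (24n**2 + 96n + 72)
  -4n**3 - 36n**2 - 92n - 60 = (-(1/6)n - 5/6)(24n**2 + 96n + 72) + (0)
Last nonzero remainder: 24n**2 + 96n + 72. Dividing through by 24 gives the monic gcd n**2 + 4n + 3.
Cancel n**2 + 4n + 3 from numerator and denominator to get the reduced form.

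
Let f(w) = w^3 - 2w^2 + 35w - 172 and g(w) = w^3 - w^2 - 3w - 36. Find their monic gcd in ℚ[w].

w - 4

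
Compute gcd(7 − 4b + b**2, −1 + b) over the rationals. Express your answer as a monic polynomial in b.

1

By polynomial division,
  b**2 − 4b + 7 = (b − 3)(b − 1) + (4)
  b − 1 = ((1/4)b − 1/4)(4) + (0)
The last nonzero remainder is the constant 4, so the polynomials are coprime and gcd = 1.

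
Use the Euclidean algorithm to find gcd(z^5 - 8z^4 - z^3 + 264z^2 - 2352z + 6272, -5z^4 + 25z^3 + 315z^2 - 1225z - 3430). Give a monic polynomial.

z^2 - 49

Repeated division with remainder:
  z^5 - 8z^4 - z^3 + 264z^2 - 2352z + 6272 = (-(1/5)z + 3/5)(-5z^4 + 25z^3 + 315z^2 - 1225z - 3430) + (47z^3 - 170z^2 - 2303z + 8330)
  -5z^4 + 25z^3 + 315z^2 - 1225z - 3430 = (-(5/47)z + 325/2209)(47z^3 - 170z^2 - 2303z + 8330) + ((209880/2209)z^2 - 10284120/2209)
  47z^3 - 170z^2 - 2303z + 8330 = ((103823/209880)z - 37553/20988)((209880/2209)z^2 - 10284120/2209) + (0)
Last nonzero remainder: (209880/2209)z^2 - 10284120/2209. Dividing through by 209880/2209 gives the monic gcd z^2 - 49.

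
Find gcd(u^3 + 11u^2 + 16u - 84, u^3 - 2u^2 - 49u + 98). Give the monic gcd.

u^2 + 5u - 14

Apply the Euclidean algorithm:
  u^3 + 11u^2 + 16u - 84 = (u^3 - 2u^2 - 49u + 98) + (13u^2 + 65u - 182)
  u^3 - 2u^2 - 49u + 98 = ((1/13)u - 7/13)(13u^2 + 65u - 182) + (0)
Last nonzero remainder: 13u^2 + 65u - 182. Dividing through by 13 gives the monic gcd u^2 + 5u - 14.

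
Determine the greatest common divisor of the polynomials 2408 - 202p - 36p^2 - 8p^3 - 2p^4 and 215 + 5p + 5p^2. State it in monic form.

43 + p + p^2

Apply the Euclidean algorithm:
  -2p^4 - 8p^3 - 36p^2 - 202p + 2408 = (-(2/5)p^2 - (6/5)p + 56/5)(5p^2 + 5p + 215) + (0)
Last nonzero remainder: 5p^2 + 5p + 215. Dividing through by 5 gives the monic gcd p^2 + p + 43.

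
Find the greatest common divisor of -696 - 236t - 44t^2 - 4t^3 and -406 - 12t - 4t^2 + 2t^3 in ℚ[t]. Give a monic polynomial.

29 + 5t + t^2

By polynomial division,
  -4t^3 - 44t^2 - 236t - 696 = (-2)(2t^3 - 4t^2 - 12t - 406) + (-52t^2 - 260t - 1508)
  2t^3 - 4t^2 - 12t - 406 = (-(1/26)t + 7/26)(-52t^2 - 260t - 1508) + (0)
Last nonzero remainder: -52t^2 - 260t - 1508. Dividing through by -52 gives the monic gcd t^2 + 5t + 29.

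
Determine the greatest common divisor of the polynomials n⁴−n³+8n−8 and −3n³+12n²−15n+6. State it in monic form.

Apply the Euclidean algorithm:
  n⁴−n³+8n−8 = (−(1/3)n−1)(−3n³+12n²−15n+6) + (7n²−5n−2)
  −3n³+12n²−15n+6 = (−(3/7)n+69/49)(7n²−5n−2) + (−(432/49)n+432/49)
  7n²−5n−2 = (−(343/432)n−49/216)(−(432/49)n+432/49) + (0)
Last nonzero remainder: −(432/49)n+432/49. Dividing through by −432/49 gives the monic gcd n−1.

n−1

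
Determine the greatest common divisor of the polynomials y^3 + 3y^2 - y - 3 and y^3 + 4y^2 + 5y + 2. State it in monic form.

Repeated division with remainder:
  y^3 + 3y^2 - y - 3 = (y^3 + 4y^2 + 5y + 2) + (-y^2 - 6y - 5)
  y^3 + 4y^2 + 5y + 2 = (-y + 2)(-y^2 - 6y - 5) + (12y + 12)
  -y^2 - 6y - 5 = (-(1/12)y - 5/12)(12y + 12) + (0)
Last nonzero remainder: 12y + 12. Dividing through by 12 gives the monic gcd y + 1.

y + 1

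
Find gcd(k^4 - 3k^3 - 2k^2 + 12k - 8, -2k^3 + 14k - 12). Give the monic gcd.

Repeated division with remainder:
  k^4 - 3k^3 - 2k^2 + 12k - 8 = (-(1/2)k + 3/2)(-2k^3 + 14k - 12) + (5k^2 - 15k + 10)
  -2k^3 + 14k - 12 = (-(2/5)k - 6/5)(5k^2 - 15k + 10) + (0)
Last nonzero remainder: 5k^2 - 15k + 10. Dividing through by 5 gives the monic gcd k^2 - 3k + 2.

k^2 - 3k + 2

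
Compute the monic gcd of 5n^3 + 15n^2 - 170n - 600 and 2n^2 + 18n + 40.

n^2 + 9n + 20

Repeated division with remainder:
  5n^3 + 15n^2 - 170n - 600 = ((5/2)n - 15)(2n^2 + 18n + 40) + (0)
Last nonzero remainder: 2n^2 + 18n + 40. Dividing through by 2 gives the monic gcd n^2 + 9n + 20.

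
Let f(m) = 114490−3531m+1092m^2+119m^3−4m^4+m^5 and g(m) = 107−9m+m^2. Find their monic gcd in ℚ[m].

107−9m+m^2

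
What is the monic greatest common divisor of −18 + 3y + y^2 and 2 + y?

1

By polynomial division,
  y^2 + 3y − 18 = (y + 1)(y + 2) + (−20)
  y + 2 = (−(1/20)y − 1/10)(−20) + (0)
The last nonzero remainder is the constant −20, so the polynomials are coprime and gcd = 1.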